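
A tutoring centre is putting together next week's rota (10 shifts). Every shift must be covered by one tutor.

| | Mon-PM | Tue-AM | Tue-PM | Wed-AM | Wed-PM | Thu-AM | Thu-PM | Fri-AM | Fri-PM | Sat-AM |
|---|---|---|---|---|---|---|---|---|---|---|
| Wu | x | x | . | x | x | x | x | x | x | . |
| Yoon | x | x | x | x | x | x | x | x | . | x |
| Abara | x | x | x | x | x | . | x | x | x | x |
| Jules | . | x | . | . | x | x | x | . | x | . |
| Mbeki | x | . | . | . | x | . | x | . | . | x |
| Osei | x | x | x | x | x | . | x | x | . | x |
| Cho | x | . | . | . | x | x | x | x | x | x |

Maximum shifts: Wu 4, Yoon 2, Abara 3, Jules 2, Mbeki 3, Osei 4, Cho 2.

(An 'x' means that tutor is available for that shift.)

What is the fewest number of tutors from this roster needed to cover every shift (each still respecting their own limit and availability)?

3

10 slots to fill and no one can take more than 4, so at least ⌈10/4⌉ = 3 tutors are needed.
Wu, Yoon, and Osei alone can cover everything: Mon-PM→Wu, Tue-AM→Wu, Tue-PM→Yoon, Wed-AM→Osei, Wed-PM→Osei, Thu-AM→Wu, Thu-PM→Osei, Fri-AM→Osei, Fri-PM→Wu, Sat-AM→Yoon.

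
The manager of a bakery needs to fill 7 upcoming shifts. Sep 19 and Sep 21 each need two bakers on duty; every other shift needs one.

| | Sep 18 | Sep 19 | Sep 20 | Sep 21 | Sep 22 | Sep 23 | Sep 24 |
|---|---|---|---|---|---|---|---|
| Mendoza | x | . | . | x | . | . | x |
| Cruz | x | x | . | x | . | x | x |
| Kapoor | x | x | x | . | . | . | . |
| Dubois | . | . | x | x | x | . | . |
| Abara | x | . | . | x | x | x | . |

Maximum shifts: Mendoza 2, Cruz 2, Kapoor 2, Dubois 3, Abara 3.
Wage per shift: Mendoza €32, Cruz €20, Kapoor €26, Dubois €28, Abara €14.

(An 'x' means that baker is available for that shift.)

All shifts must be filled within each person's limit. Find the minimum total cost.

€190

Sep 19 can only be covered by Cruz and Kapoor, so that assignment is forced.
Picking the cheapest available baker for each shift independently would cost €168, but that ignores the shift limits.
An optimal schedule: Sep 18→Abara, Sep 19→Cruz+Kapoor, Sep 20→Kapoor, Sep 21→Abara+Dubois, Sep 22→Dubois, Sep 23→Abara, Sep 24→Cruz.
Total: 14 + 20 + 26 + 26 + 14 + 28 + 28 + 14 + 20 = €190.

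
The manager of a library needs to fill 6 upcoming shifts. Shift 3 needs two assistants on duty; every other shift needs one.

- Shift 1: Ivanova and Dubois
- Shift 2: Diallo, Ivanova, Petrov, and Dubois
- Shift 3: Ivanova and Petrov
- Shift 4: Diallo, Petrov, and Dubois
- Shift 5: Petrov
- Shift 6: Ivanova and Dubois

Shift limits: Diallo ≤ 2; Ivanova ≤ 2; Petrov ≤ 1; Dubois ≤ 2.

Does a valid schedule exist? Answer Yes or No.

Total capacity is 7 and 7 slots are needed, so capacity alone doesn't rule it out.
Shifts {Shift 3, Shift 5} need 3 worker-slots in total, but the assistants available for any of those shifts (Ivanova and Petrov) can supply at most 2 among them. So no valid schedule exists.

No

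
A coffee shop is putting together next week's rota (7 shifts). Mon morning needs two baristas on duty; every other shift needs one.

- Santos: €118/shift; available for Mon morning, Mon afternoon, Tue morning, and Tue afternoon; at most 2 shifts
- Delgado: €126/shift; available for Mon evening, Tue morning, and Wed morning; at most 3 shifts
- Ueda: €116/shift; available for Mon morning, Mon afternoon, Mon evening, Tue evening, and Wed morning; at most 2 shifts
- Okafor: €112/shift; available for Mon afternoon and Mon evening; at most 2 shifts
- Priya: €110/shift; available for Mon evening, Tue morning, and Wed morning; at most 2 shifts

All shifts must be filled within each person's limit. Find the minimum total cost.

€912

Mon morning can only be covered by Santos and Ueda, so that assignment is forced.
Tue afternoon can only be covered by Santos, so that assignment is forced.
Tue evening can only be covered by Ueda, so that assignment is forced.
Picking the cheapest available barista for each shift independently would cost €910, but that ignores the shift limits.
An optimal schedule: Mon morning→Ueda+Santos, Mon afternoon→Okafor, Mon evening→Okafor, Tue morning→Priya, Tue afternoon→Santos, Tue evening→Ueda, Wed morning→Priya.
Total: 116 + 118 + 112 + 112 + 110 + 118 + 116 + 110 = €912.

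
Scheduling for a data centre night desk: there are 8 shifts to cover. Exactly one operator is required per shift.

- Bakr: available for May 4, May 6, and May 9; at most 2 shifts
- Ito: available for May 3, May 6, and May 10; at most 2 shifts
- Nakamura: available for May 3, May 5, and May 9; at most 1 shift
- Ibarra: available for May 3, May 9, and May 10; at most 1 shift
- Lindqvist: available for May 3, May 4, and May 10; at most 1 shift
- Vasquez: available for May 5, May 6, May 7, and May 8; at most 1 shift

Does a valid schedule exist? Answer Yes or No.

No

Total capacity is 8 and 8 slots are needed, so capacity alone doesn't rule it out.
Shifts {May 7, May 8} need 2 worker-slots in total, but the operators available for any of those shifts (Vasquez) can supply at most 1 among them. So no valid schedule exists.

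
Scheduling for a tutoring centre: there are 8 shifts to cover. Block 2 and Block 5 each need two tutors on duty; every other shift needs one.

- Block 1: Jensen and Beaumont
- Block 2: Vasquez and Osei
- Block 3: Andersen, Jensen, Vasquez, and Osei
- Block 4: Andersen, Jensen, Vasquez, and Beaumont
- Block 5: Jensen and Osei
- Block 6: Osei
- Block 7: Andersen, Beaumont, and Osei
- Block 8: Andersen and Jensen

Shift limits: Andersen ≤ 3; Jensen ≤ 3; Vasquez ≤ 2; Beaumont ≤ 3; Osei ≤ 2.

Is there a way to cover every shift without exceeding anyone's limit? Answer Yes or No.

Total capacity is 13 and 10 slots are needed, so capacity alone doesn't rule it out.
Shifts {Block 2, Block 5, Block 6} need 5 worker-slots in total, but the tutors available for any of those shifts (Jensen, Vasquez, and Osei) can supply at most 4 among them. So no valid schedule exists.

No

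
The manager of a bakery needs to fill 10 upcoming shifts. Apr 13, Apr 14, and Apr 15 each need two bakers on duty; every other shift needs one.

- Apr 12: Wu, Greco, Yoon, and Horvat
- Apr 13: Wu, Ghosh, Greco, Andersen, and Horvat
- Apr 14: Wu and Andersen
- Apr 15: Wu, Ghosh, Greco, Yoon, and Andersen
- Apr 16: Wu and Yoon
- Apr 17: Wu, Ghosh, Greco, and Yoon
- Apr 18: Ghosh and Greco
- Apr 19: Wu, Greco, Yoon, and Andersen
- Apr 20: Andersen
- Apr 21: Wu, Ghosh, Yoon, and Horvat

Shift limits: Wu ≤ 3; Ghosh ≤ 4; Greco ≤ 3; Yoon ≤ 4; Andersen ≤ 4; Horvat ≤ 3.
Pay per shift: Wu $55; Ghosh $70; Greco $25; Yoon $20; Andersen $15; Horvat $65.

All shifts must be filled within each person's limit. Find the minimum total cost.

Apr 14 can only be covered by Wu and Andersen, so that assignment is forced.
Apr 20 can only be covered by Andersen, so that assignment is forced.
Picking the cheapest available baker for each shift independently would cost $280, but that ignores the shift limits.
An optimal schedule: Apr 12→Yoon, Apr 13→Andersen+Greco, Apr 14→Andersen+Wu, Apr 15→Greco+Wu, Apr 16→Yoon, Apr 17→Yoon, Apr 18→Greco, Apr 19→Andersen, Apr 20→Andersen, Apr 21→Yoon.
Total: 20 + 15 + 25 + 15 + 55 + 25 + 55 + 20 + 20 + 25 + 15 + 15 + 20 = $325.

$325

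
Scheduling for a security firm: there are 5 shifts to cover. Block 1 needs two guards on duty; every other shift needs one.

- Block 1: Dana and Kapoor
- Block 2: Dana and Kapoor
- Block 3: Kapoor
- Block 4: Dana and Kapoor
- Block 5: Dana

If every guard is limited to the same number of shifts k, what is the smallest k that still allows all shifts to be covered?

With 2 guards and 6 worker-slots to fill, someone must work at least ⌈6/2⌉ = 3 shifts, so k ≥ 3.
k = 3 works: Block 1→Dana+Kapoor, Block 2→Dana, Block 3→Kapoor, Block 4→Kapoor, Block 5→Dana.
Loads: Dana 3, Kapoor 3 — all ≤ 3.

3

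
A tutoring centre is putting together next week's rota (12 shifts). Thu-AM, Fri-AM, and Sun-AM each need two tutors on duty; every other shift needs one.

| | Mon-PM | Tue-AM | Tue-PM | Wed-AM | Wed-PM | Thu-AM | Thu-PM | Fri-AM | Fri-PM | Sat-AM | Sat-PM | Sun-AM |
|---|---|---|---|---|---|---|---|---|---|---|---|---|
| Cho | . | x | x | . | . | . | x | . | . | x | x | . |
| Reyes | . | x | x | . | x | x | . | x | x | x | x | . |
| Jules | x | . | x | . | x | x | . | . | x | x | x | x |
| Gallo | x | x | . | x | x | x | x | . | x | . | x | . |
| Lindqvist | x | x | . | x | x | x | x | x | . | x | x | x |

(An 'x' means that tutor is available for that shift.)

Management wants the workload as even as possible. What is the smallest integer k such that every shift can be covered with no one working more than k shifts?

3

With 5 tutors and 15 worker-slots to fill, someone must work at least ⌈15/5⌉ = 3 shifts, so k ≥ 3.
k = 3 works: Mon-PM→Jules, Tue-AM→Cho, Tue-PM→Cho, Wed-AM→Gallo, Wed-PM→Reyes, Thu-AM→Gallo+Lindqvist, Thu-PM→Cho, Fri-AM→Reyes+Lindqvist, Fri-PM→Reyes, Sat-AM→Jules, Sat-PM→Gallo, Sun-AM→Jules+Lindqvist.
Loads: Cho 3, Reyes 3, Jules 3, Gallo 3, Lindqvist 3 — all ≤ 3.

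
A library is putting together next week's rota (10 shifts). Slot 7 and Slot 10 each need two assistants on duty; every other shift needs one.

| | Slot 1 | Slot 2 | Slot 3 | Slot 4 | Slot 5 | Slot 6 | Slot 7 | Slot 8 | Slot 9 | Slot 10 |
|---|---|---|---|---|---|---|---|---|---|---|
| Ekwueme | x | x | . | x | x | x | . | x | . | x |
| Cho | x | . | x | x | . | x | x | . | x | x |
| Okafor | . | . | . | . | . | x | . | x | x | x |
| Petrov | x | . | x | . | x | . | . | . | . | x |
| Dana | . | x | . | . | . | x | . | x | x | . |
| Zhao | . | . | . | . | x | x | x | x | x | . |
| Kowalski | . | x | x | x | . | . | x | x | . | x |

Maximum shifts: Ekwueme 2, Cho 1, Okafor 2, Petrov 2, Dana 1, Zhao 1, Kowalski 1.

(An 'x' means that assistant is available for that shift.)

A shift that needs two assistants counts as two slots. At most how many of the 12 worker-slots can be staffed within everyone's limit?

Total capacity across all assistants is 2+1+2+2+1+1+1 = 10, and 12 slots are needed, so at most 10 can be filled.
An assignment achieving 10: Slot 1→Ekwueme, Slot 2→Ekwueme, Slot 3→Cho, Slot 4→Kowalski, Slot 5→Petrov, Slot 6→Okafor, Slot 7→Zhao, Slot 8→Dana, Slot 9→Okafor, Slot 10→Petrov.
Loads: Ekwueme 2/2, Cho 1/1, Okafor 2/2, Petrov 2/2, Dana 1/1, Zhao 1/1, Kowalski 1/1.

10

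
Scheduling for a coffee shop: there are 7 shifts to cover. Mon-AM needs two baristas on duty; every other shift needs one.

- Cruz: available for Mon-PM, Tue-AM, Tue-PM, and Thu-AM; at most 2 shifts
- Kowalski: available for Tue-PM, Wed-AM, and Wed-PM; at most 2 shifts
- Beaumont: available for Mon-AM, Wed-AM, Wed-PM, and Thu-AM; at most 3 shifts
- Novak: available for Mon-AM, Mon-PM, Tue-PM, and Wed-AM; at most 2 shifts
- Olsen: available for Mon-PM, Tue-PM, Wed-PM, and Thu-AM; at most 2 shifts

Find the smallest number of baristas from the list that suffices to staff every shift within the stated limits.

4

8 slots to fill and no one can take more than 3, so at least ⌈8/3⌉ = 3 baristas are needed.
Any 3 baristas together have capacity at most 3+2+2 = 7 < 8 slots, so 3 can never suffice.
Cruz, Kowalski, Beaumont, and Novak alone can cover everything: Mon-AM→Beaumont+Novak, Mon-PM→Cruz, Tue-AM→Cruz, Tue-PM→Kowalski, Wed-AM→Beaumont, Wed-PM→Kowalski, Thu-AM→Beaumont.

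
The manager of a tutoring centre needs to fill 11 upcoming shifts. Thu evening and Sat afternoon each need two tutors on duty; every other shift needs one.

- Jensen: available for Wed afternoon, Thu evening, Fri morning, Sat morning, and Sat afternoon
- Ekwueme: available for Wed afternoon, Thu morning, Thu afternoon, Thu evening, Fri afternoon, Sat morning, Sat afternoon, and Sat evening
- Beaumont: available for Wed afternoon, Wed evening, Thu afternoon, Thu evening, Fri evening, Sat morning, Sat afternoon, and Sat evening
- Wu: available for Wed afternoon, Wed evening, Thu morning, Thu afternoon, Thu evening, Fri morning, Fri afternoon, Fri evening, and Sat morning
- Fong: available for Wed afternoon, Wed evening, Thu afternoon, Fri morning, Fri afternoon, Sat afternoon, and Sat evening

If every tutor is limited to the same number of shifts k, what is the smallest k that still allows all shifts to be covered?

3

With 5 tutors and 13 worker-slots to fill, someone must work at least ⌈13/5⌉ = 3 shifts, so k ≥ 3.
k = 3 works: Wed afternoon→Wu, Wed evening→Beaumont, Thu morning→Ekwueme, Thu afternoon→Beaumont, Thu evening→Jensen+Wu, Fri morning→Jensen, Fri afternoon→Ekwueme, Fri evening→Beaumont, Sat morning→Wu, Sat afternoon→Jensen+Fong, Sat evening→Ekwueme.
Loads: Jensen 3, Ekwueme 3, Beaumont 3, Wu 3, Fong 1 — all ≤ 3.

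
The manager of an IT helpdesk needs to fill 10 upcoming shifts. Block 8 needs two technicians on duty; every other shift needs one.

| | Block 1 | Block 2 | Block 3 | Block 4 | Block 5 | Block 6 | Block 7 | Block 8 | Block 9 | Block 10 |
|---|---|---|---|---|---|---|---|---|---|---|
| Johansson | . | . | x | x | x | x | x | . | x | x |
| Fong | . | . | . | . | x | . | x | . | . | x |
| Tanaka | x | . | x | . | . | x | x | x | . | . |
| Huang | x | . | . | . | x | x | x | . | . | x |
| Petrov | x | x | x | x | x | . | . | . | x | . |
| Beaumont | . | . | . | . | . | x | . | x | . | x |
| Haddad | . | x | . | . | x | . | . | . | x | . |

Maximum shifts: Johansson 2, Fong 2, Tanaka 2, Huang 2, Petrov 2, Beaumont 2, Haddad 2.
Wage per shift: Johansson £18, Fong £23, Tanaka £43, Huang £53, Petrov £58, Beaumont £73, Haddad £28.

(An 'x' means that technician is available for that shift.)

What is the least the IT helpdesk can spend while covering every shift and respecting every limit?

Block 8 can only be covered by Tanaka and Beaumont, so that assignment is forced.
Picking the cheapest available technician for each shift independently would cost £313, but that ignores the shift limits.
An optimal schedule: Block 1→Tanaka, Block 2→Haddad, Block 3→Johansson, Block 4→Johansson, Block 5→Huang, Block 6→Huang, Block 7→Fong, Block 8→Tanaka+Beaumont, Block 9→Haddad, Block 10→Fong.
Total: 43 + 28 + 18 + 18 + 53 + 53 + 23 + 43 + 73 + 28 + 23 = £403.

£403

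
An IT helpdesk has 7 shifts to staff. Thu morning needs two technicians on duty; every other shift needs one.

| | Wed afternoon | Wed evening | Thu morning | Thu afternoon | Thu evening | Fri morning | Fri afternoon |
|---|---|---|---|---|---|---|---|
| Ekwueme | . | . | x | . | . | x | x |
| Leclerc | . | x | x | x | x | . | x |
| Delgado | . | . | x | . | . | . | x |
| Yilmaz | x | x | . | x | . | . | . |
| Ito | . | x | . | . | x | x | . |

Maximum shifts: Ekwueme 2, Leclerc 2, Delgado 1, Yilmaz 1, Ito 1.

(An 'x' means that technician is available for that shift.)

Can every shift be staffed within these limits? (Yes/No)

No

Total capacity is 2+2+1+1+1 = 7 but 8 worker-slots are needed — infeasible.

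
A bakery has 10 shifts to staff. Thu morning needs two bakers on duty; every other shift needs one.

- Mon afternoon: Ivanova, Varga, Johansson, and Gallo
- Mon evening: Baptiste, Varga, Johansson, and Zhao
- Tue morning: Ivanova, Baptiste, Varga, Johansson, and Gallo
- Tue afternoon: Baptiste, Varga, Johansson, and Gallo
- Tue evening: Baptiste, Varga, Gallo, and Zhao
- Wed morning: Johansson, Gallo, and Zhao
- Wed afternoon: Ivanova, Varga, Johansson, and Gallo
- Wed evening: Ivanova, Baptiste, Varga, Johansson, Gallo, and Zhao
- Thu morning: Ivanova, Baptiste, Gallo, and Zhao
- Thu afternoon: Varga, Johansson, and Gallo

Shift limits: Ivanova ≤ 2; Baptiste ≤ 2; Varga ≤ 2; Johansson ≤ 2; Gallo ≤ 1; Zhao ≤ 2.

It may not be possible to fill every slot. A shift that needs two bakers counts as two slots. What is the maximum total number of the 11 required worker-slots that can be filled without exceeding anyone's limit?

11

Total capacity across all bakers is 2+2+2+2+1+2 = 11, and 11 slots are needed, so at most 11 can be filled.
An assignment achieving 11: Mon afternoon→Ivanova, Mon evening→Baptiste, Tue morning→Johansson, Tue afternoon→Baptiste, Tue evening→Varga, Wed morning→Johansson, Wed afternoon→Ivanova, Wed evening→Zhao, Thu morning→Gallo+Zhao, Thu afternoon→Varga.
Loads: Ivanova 2/2, Baptiste 2/2, Varga 2/2, Johansson 2/2, Gallo 1/1, Zhao 2/2.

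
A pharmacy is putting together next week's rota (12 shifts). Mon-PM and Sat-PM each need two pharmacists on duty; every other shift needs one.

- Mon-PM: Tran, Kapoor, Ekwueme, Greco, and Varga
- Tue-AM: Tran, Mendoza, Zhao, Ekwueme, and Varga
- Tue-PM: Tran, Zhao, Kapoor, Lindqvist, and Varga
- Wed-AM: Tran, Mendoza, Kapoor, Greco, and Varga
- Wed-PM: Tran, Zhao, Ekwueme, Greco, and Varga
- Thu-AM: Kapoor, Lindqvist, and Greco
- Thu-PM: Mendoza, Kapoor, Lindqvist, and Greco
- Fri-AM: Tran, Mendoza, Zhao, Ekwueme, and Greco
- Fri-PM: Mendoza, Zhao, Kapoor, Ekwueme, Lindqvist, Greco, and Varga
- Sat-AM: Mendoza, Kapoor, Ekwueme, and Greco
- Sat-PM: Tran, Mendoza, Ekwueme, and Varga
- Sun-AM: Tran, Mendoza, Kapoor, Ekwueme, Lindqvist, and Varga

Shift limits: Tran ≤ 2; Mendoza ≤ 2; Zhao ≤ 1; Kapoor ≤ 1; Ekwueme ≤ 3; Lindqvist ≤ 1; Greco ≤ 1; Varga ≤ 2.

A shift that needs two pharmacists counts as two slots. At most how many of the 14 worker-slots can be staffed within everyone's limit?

13

Total capacity across all pharmacists is 2+2+1+1+3+1+1+2 = 13, and 14 slots are needed, so at most 13 can be filled.
An assignment achieving 13: Mon-PM→Tran+Ekwueme, Tue-AM→Zhao, Tue-PM→Lindqvist, Wed-AM→Greco, Wed-PM→Ekwueme, Thu-AM→Kapoor, Thu-PM→Mendoza, Fri-PM→Varga, Sat-AM→Mendoza, Sat-PM→Tran+Ekwueme, Sun-AM→Varga.
Loads: Tran 2/2, Mendoza 2/2, Zhao 1/1, Kapoor 1/1, Ekwueme 3/3, Lindqvist 1/1, Greco 1/1, Varga 2/2.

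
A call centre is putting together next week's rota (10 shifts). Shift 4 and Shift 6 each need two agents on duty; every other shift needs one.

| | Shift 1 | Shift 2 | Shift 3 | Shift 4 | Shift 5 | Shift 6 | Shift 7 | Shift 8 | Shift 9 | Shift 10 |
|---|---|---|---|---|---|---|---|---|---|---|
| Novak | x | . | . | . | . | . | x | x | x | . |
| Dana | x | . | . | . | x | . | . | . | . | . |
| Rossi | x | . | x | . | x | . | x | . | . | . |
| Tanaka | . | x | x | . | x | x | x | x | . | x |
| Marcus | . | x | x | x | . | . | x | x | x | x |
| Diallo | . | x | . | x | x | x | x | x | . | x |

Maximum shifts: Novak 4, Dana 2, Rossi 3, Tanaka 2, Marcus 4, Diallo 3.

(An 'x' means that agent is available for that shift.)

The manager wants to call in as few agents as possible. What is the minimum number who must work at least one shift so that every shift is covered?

12 slots to fill and no one can take more than 4, so at least ⌈12/4⌉ = 3 agents are needed.
Any 3 agents together have capacity at most 4+4+3 = 11 < 12 slots, so 3 can never suffice.
Novak, Tanaka, Marcus, and Diallo alone can cover everything: Shift 1→Novak, Shift 2→Marcus, Shift 3→Tanaka, Shift 4→Marcus+Diallo, Shift 5→Diallo, Shift 6→Tanaka+Diallo, Shift 7→Novak, Shift 8→Novak, Shift 9→Novak, Shift 10→Marcus.

4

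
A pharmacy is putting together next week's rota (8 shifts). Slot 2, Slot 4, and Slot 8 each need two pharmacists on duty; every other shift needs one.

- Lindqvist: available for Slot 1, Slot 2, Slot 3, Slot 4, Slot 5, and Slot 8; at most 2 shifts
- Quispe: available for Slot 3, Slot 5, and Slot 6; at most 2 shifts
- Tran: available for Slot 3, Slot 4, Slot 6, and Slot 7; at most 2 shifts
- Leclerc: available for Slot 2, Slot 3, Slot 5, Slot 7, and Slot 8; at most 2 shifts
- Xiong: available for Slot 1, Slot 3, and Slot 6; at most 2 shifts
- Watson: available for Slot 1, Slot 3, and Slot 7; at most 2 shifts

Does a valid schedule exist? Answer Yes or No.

Total capacity is 12 and 11 slots are needed, so capacity alone doesn't rule it out.
Shifts {Slot 2, Slot 4, Slot 8} need 6 worker-slots in total, but the pharmacists available for any of those shifts (Lindqvist, Tran, and Leclerc) can supply at most 5 among them. So no valid schedule exists.

No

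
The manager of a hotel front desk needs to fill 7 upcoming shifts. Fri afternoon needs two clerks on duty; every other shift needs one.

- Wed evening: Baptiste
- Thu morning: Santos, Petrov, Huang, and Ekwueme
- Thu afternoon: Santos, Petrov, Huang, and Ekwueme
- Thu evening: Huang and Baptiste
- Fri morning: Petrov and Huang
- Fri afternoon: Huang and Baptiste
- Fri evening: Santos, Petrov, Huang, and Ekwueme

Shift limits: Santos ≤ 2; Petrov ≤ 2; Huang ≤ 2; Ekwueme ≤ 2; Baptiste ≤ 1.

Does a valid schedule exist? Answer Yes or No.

No

Total capacity is 9 and 8 slots are needed, so capacity alone doesn't rule it out.
Shifts {Wed evening, Fri afternoon} need 3 worker-slots in total, but the clerks available for any of those shifts (Huang and Baptiste) can supply at most 2 among them. So no valid schedule exists.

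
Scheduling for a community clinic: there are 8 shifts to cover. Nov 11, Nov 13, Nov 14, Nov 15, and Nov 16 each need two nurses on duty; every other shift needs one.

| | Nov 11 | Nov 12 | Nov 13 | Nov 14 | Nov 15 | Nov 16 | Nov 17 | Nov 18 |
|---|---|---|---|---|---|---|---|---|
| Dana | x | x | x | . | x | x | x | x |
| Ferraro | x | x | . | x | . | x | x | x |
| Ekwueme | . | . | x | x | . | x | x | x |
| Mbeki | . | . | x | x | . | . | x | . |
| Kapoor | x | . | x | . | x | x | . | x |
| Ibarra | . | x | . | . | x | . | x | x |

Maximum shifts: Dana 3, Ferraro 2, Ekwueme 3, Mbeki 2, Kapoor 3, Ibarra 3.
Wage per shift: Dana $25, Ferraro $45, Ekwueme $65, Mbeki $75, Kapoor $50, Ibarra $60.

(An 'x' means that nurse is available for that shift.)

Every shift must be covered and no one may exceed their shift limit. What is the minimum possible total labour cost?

$625

Picking the cheapest available nurse for each shift independently would cost $475, but that ignores the shift limits.
An optimal schedule: Nov 11→Dana+Ferraro, Nov 12→Dana, Nov 13→Dana+Kapoor, Nov 14→Ferraro+Ekwueme, Nov 15→Kapoor+Ibarra, Nov 16→Kapoor+Ekwueme, Nov 17→Ibarra, Nov 18→Ibarra.
Total: 25 + 45 + 25 + 25 + 50 + 45 + 65 + 50 + 60 + 50 + 65 + 60 + 60 = $625.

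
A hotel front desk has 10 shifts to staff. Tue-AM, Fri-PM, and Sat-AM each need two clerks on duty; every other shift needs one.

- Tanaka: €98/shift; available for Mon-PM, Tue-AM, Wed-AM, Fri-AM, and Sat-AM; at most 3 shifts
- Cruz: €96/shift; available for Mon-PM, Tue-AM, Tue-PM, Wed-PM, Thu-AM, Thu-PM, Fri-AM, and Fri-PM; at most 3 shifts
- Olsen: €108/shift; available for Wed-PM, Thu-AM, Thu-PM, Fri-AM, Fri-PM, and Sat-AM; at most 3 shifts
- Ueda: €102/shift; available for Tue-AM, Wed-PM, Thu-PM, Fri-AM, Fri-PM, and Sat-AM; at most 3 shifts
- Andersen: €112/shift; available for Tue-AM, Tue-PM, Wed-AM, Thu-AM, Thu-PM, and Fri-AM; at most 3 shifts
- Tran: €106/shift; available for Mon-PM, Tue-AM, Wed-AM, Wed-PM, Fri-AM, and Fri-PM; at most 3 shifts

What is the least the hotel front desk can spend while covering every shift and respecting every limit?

Picking the cheapest available clerk for each shift independently would cost €1266, but that ignores the shift limits.
An optimal schedule: Mon-PM→Cruz, Tue-AM→Tanaka+Tran, Tue-PM→Cruz, Wed-AM→Tanaka, Wed-PM→Ueda, Thu-AM→Cruz, Thu-PM→Ueda, Fri-AM→Tran, Fri-PM→Tran+Olsen, Sat-AM→Tanaka+Ueda.
Total: 96 + 98 + 106 + 96 + 98 + 102 + 96 + 102 + 106 + 106 + 108 + 98 + 102 = €1314.

€1314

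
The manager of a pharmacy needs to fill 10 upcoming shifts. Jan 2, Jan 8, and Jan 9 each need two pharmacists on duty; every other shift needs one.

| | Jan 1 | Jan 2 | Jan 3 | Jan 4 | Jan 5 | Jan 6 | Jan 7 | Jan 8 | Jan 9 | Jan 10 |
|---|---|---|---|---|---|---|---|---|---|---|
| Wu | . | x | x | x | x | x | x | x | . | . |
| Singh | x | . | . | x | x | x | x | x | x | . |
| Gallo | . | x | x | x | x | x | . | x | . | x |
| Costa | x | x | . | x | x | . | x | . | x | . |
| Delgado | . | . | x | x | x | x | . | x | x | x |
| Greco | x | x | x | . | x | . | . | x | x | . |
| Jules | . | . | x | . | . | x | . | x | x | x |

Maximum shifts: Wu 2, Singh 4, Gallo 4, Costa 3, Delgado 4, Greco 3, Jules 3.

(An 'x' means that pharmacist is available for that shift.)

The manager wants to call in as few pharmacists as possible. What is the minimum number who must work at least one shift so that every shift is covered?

4

13 slots to fill and no one can take more than 4, so at least ⌈13/4⌉ = 4 pharmacists are needed.
Wu, Singh, Gallo, and Costa alone can cover everything: Jan 1→Singh, Jan 2→Wu+Gallo, Jan 3→Wu, Jan 4→Gallo, Jan 5→Costa, Jan 6→Singh, Jan 7→Costa, Jan 8→Singh+Gallo, Jan 9→Singh+Costa, Jan 10→Gallo.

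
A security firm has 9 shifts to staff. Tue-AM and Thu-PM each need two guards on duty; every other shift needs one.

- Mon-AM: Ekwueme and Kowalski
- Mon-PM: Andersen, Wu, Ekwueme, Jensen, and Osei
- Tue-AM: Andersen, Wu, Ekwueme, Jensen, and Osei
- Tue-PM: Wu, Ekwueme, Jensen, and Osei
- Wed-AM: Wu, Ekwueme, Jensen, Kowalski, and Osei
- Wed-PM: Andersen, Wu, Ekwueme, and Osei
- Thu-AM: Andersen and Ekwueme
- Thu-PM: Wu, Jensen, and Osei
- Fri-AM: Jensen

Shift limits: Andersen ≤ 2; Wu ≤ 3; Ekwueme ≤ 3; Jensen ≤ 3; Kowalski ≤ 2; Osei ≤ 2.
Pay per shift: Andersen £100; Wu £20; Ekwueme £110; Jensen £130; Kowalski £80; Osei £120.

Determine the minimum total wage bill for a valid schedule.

£890

Fri-AM can only be covered by Jensen, so that assignment is forced.
Picking the cheapest available guard for each shift independently would cost £650, but that ignores the shift limits.
An optimal schedule: Mon-AM→Kowalski, Mon-PM→Ekwueme, Tue-AM→Andersen+Ekwueme, Tue-PM→Wu, Wed-AM→Kowalski, Wed-PM→Wu, Thu-AM→Andersen, Thu-PM→Wu+Osei, Fri-AM→Jensen.
Total: 80 + 110 + 100 + 110 + 20 + 80 + 20 + 100 + 20 + 120 + 130 = £890.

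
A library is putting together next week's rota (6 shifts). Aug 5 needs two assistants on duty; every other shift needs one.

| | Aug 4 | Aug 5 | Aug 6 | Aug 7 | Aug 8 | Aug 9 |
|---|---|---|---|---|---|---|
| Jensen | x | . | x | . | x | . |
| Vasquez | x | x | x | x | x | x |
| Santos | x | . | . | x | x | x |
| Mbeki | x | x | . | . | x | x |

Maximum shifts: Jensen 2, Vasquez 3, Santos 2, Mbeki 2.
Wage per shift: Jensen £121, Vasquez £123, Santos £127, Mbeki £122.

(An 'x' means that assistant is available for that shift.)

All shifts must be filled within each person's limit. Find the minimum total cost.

Aug 5 can only be covered by Vasquez and Mbeki, so that assignment is forced.
Picking the cheapest available assistant for each shift independently would cost £853, but that ignores the shift limits.
An optimal schedule: Aug 4→Jensen, Aug 5→Mbeki+Vasquez, Aug 6→Jensen, Aug 7→Vasquez, Aug 8→Vasquez, Aug 9→Mbeki.
Total: 121 + 122 + 123 + 121 + 123 + 123 + 122 = £855.

£855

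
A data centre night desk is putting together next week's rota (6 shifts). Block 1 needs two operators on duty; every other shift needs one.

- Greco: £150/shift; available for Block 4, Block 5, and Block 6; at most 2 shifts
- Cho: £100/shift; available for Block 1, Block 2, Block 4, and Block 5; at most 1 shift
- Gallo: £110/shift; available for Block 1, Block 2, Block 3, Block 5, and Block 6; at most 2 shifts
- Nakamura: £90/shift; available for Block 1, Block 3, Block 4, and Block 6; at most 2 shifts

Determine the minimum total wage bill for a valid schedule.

Picking the cheapest available operator for each shift independently would cost £660, but that ignores the shift limits.
An optimal schedule: Block 1→Gallo+Nakamura, Block 2→Cho, Block 3→Gallo, Block 4→Greco, Block 5→Greco, Block 6→Nakamura.
Total: 110 + 90 + 100 + 110 + 150 + 150 + 90 = £800.

£800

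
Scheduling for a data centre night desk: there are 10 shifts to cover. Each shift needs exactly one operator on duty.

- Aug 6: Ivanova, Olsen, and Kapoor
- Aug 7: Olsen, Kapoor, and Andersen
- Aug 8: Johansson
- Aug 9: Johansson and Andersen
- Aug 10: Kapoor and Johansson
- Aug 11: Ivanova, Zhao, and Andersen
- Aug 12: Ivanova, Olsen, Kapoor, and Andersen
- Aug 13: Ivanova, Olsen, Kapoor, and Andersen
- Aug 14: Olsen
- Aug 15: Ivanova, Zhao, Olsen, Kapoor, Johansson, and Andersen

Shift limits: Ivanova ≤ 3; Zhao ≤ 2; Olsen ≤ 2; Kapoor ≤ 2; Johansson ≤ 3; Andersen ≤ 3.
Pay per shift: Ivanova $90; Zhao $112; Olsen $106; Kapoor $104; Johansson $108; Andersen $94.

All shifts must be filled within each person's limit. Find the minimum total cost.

$974

Aug 8 can only be covered by Johansson, so that assignment is forced.
Aug 14 can only be covered by Olsen, so that assignment is forced.
Picking the cheapest available operator for each shift independently would cost $956, but that ignores the shift limits.
An optimal schedule: Aug 6→Ivanova, Aug 7→Andersen, Aug 8→Johansson, Aug 9→Andersen, Aug 10→Kapoor, Aug 11→Ivanova, Aug 12→Ivanova, Aug 13→Andersen, Aug 14→Olsen, Aug 15→Kapoor.
Total: 90 + 94 + 108 + 94 + 104 + 90 + 90 + 94 + 106 + 104 = $974.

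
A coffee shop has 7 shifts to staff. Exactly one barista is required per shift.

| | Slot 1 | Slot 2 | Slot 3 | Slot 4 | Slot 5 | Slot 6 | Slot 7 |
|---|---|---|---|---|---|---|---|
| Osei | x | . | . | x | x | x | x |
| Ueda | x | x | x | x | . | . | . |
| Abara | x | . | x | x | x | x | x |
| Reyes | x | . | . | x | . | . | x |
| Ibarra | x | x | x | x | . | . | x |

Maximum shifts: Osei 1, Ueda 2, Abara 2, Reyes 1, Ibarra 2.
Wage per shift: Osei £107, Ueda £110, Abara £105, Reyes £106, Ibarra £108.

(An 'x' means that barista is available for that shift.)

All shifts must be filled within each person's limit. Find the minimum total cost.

Picking the cheapest available barista for each shift independently would cost £738, but that ignores the shift limits.
An optimal schedule: Slot 1→Osei, Slot 2→Ibarra, Slot 3→Ibarra, Slot 4→Ueda, Slot 5→Abara, Slot 6→Abara, Slot 7→Reyes.
Total: 107 + 108 + 108 + 110 + 105 + 105 + 106 = £749.

£749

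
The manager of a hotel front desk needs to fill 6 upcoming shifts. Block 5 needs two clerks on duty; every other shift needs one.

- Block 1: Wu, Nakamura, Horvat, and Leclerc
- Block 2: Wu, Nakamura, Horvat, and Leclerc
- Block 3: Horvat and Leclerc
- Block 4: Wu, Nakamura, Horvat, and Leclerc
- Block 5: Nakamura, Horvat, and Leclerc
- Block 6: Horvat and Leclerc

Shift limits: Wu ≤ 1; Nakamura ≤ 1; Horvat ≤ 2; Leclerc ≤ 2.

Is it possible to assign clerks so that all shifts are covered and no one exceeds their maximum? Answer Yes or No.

No

Total capacity is 1+1+2+2 = 6 but 7 worker-slots are needed — infeasible.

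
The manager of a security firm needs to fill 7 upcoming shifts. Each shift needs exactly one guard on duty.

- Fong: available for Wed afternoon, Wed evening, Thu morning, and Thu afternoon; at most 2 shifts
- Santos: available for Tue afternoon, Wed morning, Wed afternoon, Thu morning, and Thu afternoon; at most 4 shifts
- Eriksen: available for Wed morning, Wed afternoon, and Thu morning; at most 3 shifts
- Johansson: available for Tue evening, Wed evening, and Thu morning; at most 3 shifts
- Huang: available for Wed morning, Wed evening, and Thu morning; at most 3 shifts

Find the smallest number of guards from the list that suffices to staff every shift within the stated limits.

2

7 slots to fill and no one can take more than 4, so at least ⌈7/4⌉ = 2 guards are needed.
Santos and Johansson alone can cover everything: Tue afternoon→Santos, Tue evening→Johansson, Wed morning→Santos, Wed afternoon→Santos, Wed evening→Johansson, Thu morning→Johansson, Thu afternoon→Santos.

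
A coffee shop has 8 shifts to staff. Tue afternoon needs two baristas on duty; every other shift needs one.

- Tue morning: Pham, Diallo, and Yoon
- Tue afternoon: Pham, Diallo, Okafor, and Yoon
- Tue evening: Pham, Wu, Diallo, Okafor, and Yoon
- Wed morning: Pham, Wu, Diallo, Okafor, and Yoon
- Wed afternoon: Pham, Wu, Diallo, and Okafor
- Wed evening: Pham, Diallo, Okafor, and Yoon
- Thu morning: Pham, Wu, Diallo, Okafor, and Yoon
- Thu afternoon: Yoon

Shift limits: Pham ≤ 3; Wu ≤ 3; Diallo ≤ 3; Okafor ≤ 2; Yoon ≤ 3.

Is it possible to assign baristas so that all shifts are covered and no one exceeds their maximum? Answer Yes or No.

Thu afternoon can only be covered by Yoon, so that assignment is forced.
One valid schedule: Tue morning→Pham, Tue afternoon→Diallo+Okafor, Tue evening→Wu, Wed morning→Wu, Wed afternoon→Pham, Wed evening→Pham, Thu morning→Wu, Thu afternoon→Yoon.
Loads: Pham 3/3, Wu 3/3, Diallo 1/3, Okafor 1/2, Yoon 1/3 — all within limits.

Yes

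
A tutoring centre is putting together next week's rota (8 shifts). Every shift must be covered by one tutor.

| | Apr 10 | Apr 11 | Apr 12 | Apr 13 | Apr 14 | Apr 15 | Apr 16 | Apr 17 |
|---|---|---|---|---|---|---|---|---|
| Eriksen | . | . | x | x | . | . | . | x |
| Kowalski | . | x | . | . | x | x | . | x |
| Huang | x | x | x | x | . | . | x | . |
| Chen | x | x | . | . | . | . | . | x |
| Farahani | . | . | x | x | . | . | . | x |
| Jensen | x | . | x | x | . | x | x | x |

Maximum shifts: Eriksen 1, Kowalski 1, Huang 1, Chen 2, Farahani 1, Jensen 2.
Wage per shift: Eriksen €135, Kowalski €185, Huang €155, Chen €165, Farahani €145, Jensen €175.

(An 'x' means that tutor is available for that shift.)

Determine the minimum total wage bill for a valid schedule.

Apr 14 can only be covered by Kowalski, so that assignment is forced.
Picking the cheapest available tutor for each shift independently would cost €1230, but that ignores the shift limits.
An optimal schedule: Apr 10→Chen, Apr 11→Chen, Apr 12→Eriksen, Apr 13→Farahani, Apr 14→Kowalski, Apr 15→Jensen, Apr 16→Huang, Apr 17→Jensen.
Total: 165 + 165 + 135 + 145 + 185 + 175 + 155 + 175 = €1300.

€1300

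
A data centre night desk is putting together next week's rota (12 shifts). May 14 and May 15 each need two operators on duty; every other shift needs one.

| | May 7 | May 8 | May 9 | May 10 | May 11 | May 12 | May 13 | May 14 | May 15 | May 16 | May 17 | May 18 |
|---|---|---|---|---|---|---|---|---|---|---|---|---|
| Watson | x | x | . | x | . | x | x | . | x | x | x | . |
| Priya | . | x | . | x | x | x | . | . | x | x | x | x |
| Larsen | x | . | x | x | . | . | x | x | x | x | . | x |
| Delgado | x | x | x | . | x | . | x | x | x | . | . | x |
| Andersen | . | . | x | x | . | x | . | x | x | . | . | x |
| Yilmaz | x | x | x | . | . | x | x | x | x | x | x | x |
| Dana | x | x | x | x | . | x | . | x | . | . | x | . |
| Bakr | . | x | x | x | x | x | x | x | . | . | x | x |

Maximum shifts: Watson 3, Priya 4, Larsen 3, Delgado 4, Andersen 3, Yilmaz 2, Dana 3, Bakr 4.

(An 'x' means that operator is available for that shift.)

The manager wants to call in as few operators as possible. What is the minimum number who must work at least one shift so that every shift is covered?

4

14 slots to fill and no one can take more than 4, so at least ⌈14/4⌉ = 4 operators are needed.
Watson, Priya, Larsen, and Delgado alone can cover everything: May 7→Watson, May 8→Priya, May 9→Larsen, May 10→Priya, May 11→Priya, May 12→Watson, May 13→Delgado, May 14→Larsen+Delgado, May 15→Larsen+Delgado, May 16→Priya, May 17→Watson, May 18→Delgado.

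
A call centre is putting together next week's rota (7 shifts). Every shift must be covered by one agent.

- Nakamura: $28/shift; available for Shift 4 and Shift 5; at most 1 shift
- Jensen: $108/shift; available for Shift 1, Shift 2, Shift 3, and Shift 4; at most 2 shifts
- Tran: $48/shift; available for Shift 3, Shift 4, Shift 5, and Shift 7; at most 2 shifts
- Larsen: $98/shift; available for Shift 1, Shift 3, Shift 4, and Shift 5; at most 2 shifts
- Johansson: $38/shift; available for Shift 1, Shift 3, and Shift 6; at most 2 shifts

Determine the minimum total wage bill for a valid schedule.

$406

Shift 2 can only be covered by Jensen, so that assignment is forced.
Shift 6 can only be covered by Johansson, so that assignment is forced.
Shift 7 can only be covered by Tran, so that assignment is forced.
Picking the cheapest available agent for each shift independently would cost $326, but that ignores the shift limits.
An optimal schedule: Shift 1→Johansson, Shift 2→Jensen, Shift 3→Tran, Shift 4→Larsen, Shift 5→Nakamura, Shift 6→Johansson, Shift 7→Tran.
Total: 38 + 108 + 48 + 98 + 28 + 38 + 48 = $406.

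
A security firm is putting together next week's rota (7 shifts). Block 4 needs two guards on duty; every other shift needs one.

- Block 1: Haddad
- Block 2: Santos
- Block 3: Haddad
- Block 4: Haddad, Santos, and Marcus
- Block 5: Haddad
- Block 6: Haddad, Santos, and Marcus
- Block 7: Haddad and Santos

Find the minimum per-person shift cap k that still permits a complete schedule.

With 3 guards and 8 worker-slots to fill, someone must work at least ⌈8/3⌉ = 3 shifts, so k ≥ 3.
k = 3 works: Block 1→Haddad, Block 2→Santos, Block 3→Haddad, Block 4→Santos+Marcus, Block 5→Haddad, Block 6→Marcus, Block 7→Santos.
Loads: Haddad 3, Santos 3, Marcus 2 — all ≤ 3.

3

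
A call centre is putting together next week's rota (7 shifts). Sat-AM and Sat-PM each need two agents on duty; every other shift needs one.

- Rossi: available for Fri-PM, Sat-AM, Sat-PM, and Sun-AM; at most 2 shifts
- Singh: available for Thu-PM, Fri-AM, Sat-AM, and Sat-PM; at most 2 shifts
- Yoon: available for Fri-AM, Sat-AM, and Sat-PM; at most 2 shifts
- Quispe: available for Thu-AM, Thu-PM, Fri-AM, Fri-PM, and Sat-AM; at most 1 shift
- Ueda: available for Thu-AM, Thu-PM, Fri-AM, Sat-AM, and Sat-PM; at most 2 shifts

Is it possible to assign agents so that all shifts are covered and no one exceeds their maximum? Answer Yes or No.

Sun-AM can only be covered by Rossi, so that assignment is forced.
One valid schedule: Thu-AM→Quispe, Thu-PM→Singh, Fri-AM→Singh, Fri-PM→Rossi, Sat-AM→Yoon+Ueda, Sat-PM→Yoon+Ueda, Sun-AM→Rossi.
Loads: Rossi 2/2, Singh 2/2, Yoon 2/2, Quispe 1/1, Ueda 2/2 — all within limits.

Yes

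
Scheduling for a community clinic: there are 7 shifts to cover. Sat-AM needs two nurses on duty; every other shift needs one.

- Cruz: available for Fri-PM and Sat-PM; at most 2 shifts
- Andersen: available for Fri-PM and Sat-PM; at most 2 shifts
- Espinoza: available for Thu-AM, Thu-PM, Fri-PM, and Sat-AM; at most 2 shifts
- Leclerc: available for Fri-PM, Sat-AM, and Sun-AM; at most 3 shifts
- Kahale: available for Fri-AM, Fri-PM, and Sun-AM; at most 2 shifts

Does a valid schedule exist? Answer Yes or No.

No

Total capacity is 11 and 8 slots are needed, so capacity alone doesn't rule it out.
Shifts {Thu-AM, Thu-PM, Sat-AM} need 4 worker-slots in total, but the nurses available for any of those shifts (Espinoza and Leclerc) can supply at most 3 among them. So no valid schedule exists.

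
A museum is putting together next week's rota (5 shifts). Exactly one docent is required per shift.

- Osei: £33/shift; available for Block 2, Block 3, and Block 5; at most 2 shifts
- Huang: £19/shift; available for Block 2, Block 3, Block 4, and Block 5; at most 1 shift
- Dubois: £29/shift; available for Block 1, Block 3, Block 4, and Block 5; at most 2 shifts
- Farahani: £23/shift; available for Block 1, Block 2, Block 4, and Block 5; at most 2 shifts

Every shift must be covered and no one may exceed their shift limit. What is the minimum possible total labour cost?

Picking the cheapest available docent for each shift independently would cost £99, but that ignores the shift limits.
An optimal schedule: Block 1→Farahani, Block 2→Huang, Block 3→Dubois, Block 4→Farahani, Block 5→Dubois.
Total: 23 + 19 + 29 + 23 + 29 = £123.

£123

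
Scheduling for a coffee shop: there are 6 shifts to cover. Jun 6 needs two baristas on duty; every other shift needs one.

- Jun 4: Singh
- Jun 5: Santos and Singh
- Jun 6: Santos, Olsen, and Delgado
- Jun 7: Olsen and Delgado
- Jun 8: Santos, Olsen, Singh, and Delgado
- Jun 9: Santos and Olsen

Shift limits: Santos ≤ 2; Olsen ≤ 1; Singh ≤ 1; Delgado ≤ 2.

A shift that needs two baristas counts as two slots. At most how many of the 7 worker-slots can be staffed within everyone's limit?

Total capacity across all baristas is 2+1+1+2 = 6, and 7 slots are needed, so at most 6 can be filled.
An assignment achieving 6: Jun 4→Singh, Jun 5→Santos, Jun 6→Delgado, Jun 7→Olsen, Jun 8→Delgado, Jun 9→Santos.
Loads: Santos 2/2, Olsen 1/1, Singh 1/1, Delgado 2/2.

6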